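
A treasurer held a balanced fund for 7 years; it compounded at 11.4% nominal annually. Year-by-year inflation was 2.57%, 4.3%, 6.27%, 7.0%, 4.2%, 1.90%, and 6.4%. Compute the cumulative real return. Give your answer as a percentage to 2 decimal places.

Cumulative inflation factor: 1.0257 × 1.043 × 1.0627 × 1.070 × 1.042 × 1.0190 × 1.064 ≈ 1.37430.
Nominal growth factor: 2.12910. Real growth factor = 2.12910 / 1.37430 ≈ 1.54922.
Total real return ≈ 54.9222%.

54.92%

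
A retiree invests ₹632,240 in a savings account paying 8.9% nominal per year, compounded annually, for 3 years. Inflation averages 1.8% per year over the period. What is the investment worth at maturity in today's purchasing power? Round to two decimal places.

₹773,966.70

Nominal value at maturity: ₹632,240 × (1 + 8.9%)^3 ≈ ₹816,517.71.
Price-level factor over 3 years: (1 + 1.8%)^3 = 1.054977832.
The maturity value deflated by that factor is the answer in today's purchasing power.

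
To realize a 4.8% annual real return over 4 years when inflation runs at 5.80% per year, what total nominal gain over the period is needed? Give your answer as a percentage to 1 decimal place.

51.1%

Required annual nominal rate: (1+4.8%)(1+5.80%) − 1 = 10.8784%.
Cumulative over 4 years: (1 + 0.108784)^4 − 1 ≈ 0.51143.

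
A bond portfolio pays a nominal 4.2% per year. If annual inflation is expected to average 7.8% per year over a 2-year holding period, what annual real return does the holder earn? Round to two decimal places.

With constant rates the annual real return is the same each year: (1+4.2%)/(1+7.8%) − 1 = -0.03340.

-3.34%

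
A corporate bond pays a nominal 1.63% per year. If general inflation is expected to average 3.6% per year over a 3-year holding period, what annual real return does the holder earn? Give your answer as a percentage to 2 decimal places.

-1.90%

With constant rates the annual real return is the same each year: (1+1.63%)/(1+3.6%) − 1 = -0.01902.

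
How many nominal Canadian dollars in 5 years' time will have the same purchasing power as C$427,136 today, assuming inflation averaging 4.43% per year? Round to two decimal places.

C$530,508.77

Cumulative price-level factor: (1+4.43%)^5 ≈ 1.2420137105.
Multiplying C$427,136 by the price-level factor gives the future nominal sum.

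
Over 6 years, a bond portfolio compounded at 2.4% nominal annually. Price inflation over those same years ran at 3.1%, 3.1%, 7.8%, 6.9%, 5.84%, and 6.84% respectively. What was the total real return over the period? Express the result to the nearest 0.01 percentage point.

Cumulative inflation factor: 1.031 × 1.031 × 1.078 × 1.069 × 1.0584 × 1.0684 ≈ 1.38515.
Nominal growth factor: 1.15292. Real growth factor = 1.15292 / 1.38515 ≈ 0.83234.
Total real return ≈ -16.7657%.

-16.77%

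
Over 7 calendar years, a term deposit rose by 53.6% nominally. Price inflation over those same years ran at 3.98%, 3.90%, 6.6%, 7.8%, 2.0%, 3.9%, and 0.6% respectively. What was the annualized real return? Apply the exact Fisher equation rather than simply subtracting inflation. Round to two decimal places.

2.15%

Cumulative inflation factor: 1.0398 × 1.0390 × 1.066 × 1.078 × 1.020 × 1.039 × 1.006 ≈ 1.32359.
Nominal growth factor: 1.53600. Real growth factor = 1.53600 / 1.32359 ≈ 1.16048.
Annualized: 1.16048^(1/7) − 1 ≈ 0.02149.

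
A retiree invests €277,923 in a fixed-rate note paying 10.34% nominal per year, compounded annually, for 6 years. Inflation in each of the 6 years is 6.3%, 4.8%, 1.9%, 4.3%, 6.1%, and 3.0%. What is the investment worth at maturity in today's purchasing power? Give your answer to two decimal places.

€387,629.41

Nominal value at maturity: €277,923 × (1 + 10.34%)^6 ≈ €501,559.39.
Price-level factor over 6 years: 1.063 × 1.048 × 1.019 × 1.043 × 1.061 × 1.030 ≈ 1.2939147040.
Dividing the nominal maturity value by the price-level factor gives the value in today's money.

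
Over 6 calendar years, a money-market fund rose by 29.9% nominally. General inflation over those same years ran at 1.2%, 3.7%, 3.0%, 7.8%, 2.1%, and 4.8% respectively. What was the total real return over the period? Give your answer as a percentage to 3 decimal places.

4.185%

Cumulative inflation factor: 1.012 × 1.037 × 1.030 × 1.078 × 1.021 × 1.048 ≈ 1.24682.
Nominal growth factor: 1.29900. Real growth factor = 1.29900 / 1.24682 ≈ 1.04185.
Total real return ≈ 4.1854%.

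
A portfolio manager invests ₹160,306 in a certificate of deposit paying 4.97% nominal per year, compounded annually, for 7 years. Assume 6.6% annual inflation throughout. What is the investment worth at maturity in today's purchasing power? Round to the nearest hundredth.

₹143,914.89

Nominal value at maturity: ₹160,306 × (1 + 4.97%)^7 ≈ ₹225,115.89.
Price-level factor over 7 years: (1 + 6.6%)^7 ≈ 1.5642293588.
The maturity value deflated by that factor is the answer in today's purchasing power.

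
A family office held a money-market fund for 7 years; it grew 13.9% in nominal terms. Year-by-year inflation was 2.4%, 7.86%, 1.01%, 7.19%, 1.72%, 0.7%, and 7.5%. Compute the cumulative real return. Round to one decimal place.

-13.5%

Cumulative inflation factor: 1.024 × 1.0786 × 1.0101 × 1.0719 × 1.0172 × 1.007 × 1.075 ≈ 1.31681.
Nominal growth factor: 1.13900. Real growth factor = 1.13900 / 1.31681 ≈ 0.86497.
Total real return ≈ -13.5031%.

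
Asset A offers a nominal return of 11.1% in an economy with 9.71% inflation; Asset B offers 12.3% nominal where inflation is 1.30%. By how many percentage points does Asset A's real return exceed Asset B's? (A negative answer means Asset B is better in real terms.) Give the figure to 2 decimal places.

-9.59

Asset A real return: 1.111/1.0971 − 1 = 1.267%.
Asset B real return: 1.123/1.0130 − 1 = 10.859%.
Difference: 1.267 − 10.859 = -9.592 pp.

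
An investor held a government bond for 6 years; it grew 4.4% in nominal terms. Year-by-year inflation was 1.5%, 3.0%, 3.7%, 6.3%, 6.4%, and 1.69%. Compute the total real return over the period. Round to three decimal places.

-16.273%

Cumulative inflation factor: 1.015 × 1.030 × 1.037 × 1.063 × 1.064 × 1.0169 ≈ 1.24691.
Nominal growth factor: 1.04400. Real growth factor = 1.04400 / 1.24691 ≈ 0.83727.
Total real return ≈ -16.2730%.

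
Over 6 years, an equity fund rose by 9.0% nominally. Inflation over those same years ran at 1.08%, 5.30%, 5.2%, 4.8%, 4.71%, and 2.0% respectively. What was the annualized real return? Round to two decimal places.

-2.30%

Cumulative inflation factor: 1.0108 × 1.0530 × 1.052 × 1.048 × 1.0471 × 1.020 ≈ 1.25331.
Nominal growth factor: 1.09000. Real growth factor = 1.09000 / 1.25331 ≈ 0.86970.
Annualized: 0.86970^(1/6) − 1 ≈ -0.02300.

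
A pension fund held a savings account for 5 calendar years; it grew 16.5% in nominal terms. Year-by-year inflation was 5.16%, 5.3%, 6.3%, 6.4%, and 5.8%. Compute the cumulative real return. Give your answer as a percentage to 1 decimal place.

-12.1%

Cumulative inflation factor: 1.0516 × 1.053 × 1.063 × 1.064 × 1.058 ≈ 1.32507.
Nominal growth factor: 1.16500. Real growth factor = 1.16500 / 1.32507 ≈ 0.87920.
Total real return ≈ -12.0803%.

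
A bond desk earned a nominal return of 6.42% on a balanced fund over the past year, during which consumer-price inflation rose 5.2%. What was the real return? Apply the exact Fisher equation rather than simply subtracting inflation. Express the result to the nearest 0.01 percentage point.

Real return via the Fisher equation: (1 + 6.42%)/(1 + 5.2%) − 1 = 1.0642/1.052 − 1 ≈ 0.01160.

1.16%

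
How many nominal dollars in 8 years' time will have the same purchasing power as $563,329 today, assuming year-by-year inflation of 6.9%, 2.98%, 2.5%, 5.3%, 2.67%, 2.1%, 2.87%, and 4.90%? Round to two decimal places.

$757,143.97

Cumulative price-level factor: 1.069 × 1.0298 × 1.025 × 1.053 × 1.0267 × 1.021 × 1.0287 × 1.0490 ≈ 1.3440528974.
The nominal amount required is $563,329 scaled up by that factor.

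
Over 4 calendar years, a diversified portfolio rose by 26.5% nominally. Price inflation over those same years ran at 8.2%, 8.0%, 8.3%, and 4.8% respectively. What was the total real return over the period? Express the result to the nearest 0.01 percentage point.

Cumulative inflation factor: 1.082 × 1.080 × 1.083 × 1.048 ≈ 1.32630.
Nominal growth factor: 1.26500. Real growth factor = 1.26500 / 1.32630 ≈ 0.95378.
Total real return ≈ -4.6217%.

-4.62%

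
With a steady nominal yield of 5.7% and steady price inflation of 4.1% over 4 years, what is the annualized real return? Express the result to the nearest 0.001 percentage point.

1.537%

With constant rates the annual real return is the same each year: (1+5.7%)/(1+4.1%) − 1 = 0.01537.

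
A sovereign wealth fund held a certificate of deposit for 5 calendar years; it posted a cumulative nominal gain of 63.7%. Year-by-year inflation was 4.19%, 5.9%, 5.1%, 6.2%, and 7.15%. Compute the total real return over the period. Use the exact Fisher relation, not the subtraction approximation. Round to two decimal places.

24.05%

Cumulative inflation factor: 1.0419 × 1.059 × 1.051 × 1.062 × 1.0715 ≈ 1.31960.
Nominal growth factor: 1.63700. Real growth factor = 1.63700 / 1.31960 ≈ 1.24053.
Total real return ≈ 24.0530%.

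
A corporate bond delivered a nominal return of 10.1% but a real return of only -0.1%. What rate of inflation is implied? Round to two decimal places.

10.21%

From (1+r_nom) = (1+r_real)(1+π), we get 1+π = (1 + 10.1%)/(1 − 0.1%) = 1.101/0.999 ≈ 1.10210.
So π ≈ 10.2102%.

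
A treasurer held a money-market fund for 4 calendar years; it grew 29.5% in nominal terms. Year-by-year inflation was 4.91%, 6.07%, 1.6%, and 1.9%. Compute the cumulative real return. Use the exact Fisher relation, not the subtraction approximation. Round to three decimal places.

12.407%

Cumulative inflation factor: 1.0491 × 1.0607 × 1.016 × 1.019 ≈ 1.15207.
Nominal growth factor: 1.29500. Real growth factor = 1.29500 / 1.15207 ≈ 1.12407.
Total real return ≈ 12.4068%.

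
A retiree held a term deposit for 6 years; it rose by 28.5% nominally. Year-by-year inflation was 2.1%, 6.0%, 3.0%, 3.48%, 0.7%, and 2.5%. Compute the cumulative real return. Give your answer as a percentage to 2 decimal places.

7.93%

Cumulative inflation factor: 1.021 × 1.060 × 1.030 × 1.0348 × 1.007 × 1.025 ≈ 1.19063.
Nominal growth factor: 1.28500. Real growth factor = 1.28500 / 1.19063 ≈ 1.07926.
Total real return ≈ 7.9256%.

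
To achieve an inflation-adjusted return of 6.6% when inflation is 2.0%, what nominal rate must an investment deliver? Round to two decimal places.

By the Fisher equation, 1 + r_nom = (1 + 6.6%)(1 + 2.0%) = 1.066 × 1.020 = 1.08732.
So r_nom = 8.732%.

8.73%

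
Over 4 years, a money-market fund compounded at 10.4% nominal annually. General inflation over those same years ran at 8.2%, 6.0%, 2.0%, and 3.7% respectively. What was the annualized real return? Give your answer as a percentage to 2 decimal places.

5.19%

Cumulative inflation factor: 1.082 × 1.060 × 1.020 × 1.037 ≈ 1.21314.
Nominal growth factor: 1.48551. Real growth factor = 1.48551 / 1.21314 ≈ 1.22452.
Annualized: 1.22452^(1/4) − 1 ≈ 0.05194.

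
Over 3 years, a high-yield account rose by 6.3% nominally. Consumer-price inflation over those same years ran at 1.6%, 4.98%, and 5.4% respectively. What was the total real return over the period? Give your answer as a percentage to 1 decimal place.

-5.4%

Cumulative inflation factor: 1.016 × 1.0498 × 1.054 ≈ 1.12419.
Nominal growth factor: 1.06300. Real growth factor = 1.06300 / 1.12419 ≈ 0.94557.
Total real return ≈ -5.4433%.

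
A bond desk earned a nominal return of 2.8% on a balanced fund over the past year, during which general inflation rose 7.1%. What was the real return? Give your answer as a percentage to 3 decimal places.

-4.015%

Real return via the Fisher equation: (1 + 2.8%)/(1 + 7.1%) − 1 = 1.028/1.071 − 1 ≈ -0.04015.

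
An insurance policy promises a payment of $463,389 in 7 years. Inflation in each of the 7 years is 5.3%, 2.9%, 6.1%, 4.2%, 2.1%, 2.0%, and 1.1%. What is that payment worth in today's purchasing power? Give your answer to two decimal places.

Price-level factor over 7 years: 1.053 × 1.029 × 1.061 × 1.042 × 1.021 × 1.020 × 1.011 ≈ 1.2612579545.
Purchasing power today: $463,389 divided by that factor.

$367,402.24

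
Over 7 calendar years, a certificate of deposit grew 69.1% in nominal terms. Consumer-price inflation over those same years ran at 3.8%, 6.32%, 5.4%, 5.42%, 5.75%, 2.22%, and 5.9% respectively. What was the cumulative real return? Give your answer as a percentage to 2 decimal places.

20.46%

Cumulative inflation factor: 1.038 × 1.0632 × 1.054 × 1.0542 × 1.0575 × 1.0222 × 1.059 ≈ 1.40374.
Nominal growth factor: 1.69100. Real growth factor = 1.69100 / 1.40374 ≈ 1.20463.
Total real return ≈ 20.4635%.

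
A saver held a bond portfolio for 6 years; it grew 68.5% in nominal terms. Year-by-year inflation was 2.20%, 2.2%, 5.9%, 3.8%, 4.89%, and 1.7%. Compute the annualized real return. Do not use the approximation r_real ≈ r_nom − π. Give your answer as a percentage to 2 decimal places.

Cumulative inflation factor: 1.0220 × 1.022 × 1.059 × 1.038 × 1.0489 × 1.017 ≈ 1.22476.
Nominal growth factor: 1.68500. Real growth factor = 1.68500 / 1.22476 ≈ 1.37578.
Annualized: 1.37578^(1/6) − 1 ≈ 0.05461.

5.46%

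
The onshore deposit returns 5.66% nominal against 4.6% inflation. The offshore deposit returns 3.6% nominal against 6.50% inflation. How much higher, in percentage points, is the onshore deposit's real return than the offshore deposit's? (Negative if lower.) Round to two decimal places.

The onshore deposit real return: 1.0566/1.046 − 1 = 1.013%.
The offshore deposit real return: 1.036/1.0650 − 1 = -2.723%.
Difference: 1.013 − (-2.723) = 3.736 pp.

3.74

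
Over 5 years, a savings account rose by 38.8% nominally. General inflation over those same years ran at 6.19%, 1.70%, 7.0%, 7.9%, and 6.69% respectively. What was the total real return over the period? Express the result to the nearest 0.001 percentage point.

Cumulative inflation factor: 1.0619 × 1.0170 × 1.070 × 1.079 × 1.0669 ≈ 1.33025.
Nominal growth factor: 1.38800. Real growth factor = 1.38800 / 1.33025 ≈ 1.04341.
Total real return ≈ 4.3412%.

4.341%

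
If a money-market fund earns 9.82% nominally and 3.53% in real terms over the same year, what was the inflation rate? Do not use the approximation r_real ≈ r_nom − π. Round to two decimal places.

6.08%

From (1+r_nom) = (1+r_real)(1+π), we get 1+π = (1 + 9.82%)/(1 + 3.53%) = 1.0982/1.0353 ≈ 1.06076.
So π ≈ 6.0755%.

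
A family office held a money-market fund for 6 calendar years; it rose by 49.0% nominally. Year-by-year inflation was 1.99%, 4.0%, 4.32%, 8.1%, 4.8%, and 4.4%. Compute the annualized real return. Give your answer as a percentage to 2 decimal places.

2.19%

Cumulative inflation factor: 1.0199 × 1.040 × 1.0432 × 1.081 × 1.048 × 1.044 ≈ 1.30872.
Nominal growth factor: 1.49000. Real growth factor = 1.49000 / 1.30872 ≈ 1.13852.
Annualized: 1.13852^(1/6) − 1 ≈ 0.02186.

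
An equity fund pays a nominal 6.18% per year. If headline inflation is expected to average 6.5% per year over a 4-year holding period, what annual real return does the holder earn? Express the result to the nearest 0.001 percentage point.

-0.300%

With constant rates the annual real return is the same each year: (1+6.18%)/(1+6.5%) − 1 = -0.00300.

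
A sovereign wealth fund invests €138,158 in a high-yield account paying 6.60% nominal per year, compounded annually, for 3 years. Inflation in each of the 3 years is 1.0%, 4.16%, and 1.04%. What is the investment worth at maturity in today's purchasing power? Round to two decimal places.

Nominal value at maturity: €138,158 × (1 + 6.60%)^3 ≈ €167,358.45.
Price-level factor over 3 years: 1.010 × 1.0416 × 1.0104 = 1.0629569664.
The maturity value deflated by that factor is the answer in today's purchasing power.

€157,446.12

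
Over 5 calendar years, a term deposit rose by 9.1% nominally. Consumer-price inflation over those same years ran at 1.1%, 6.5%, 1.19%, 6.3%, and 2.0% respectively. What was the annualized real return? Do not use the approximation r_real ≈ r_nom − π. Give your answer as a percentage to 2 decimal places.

-1.58%

Cumulative inflation factor: 1.011 × 1.065 × 1.0119 × 1.063 × 1.020 ≈ 1.18133.
Nominal growth factor: 1.09100. Real growth factor = 1.09100 / 1.18133 ≈ 0.92353.
Annualized: 0.92353^(1/5) − 1 ≈ -0.01578.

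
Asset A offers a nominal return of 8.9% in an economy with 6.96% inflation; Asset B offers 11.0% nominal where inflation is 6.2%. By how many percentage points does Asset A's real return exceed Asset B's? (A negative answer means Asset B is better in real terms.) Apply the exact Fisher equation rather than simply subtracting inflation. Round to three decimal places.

Asset A real return: 1.089/1.0696 − 1 = 1.8138%.
Asset B real return: 1.110/1.062 − 1 = 4.5198%.
Difference: 1.8138 − 4.5198 = -2.7060 pp.

-2.706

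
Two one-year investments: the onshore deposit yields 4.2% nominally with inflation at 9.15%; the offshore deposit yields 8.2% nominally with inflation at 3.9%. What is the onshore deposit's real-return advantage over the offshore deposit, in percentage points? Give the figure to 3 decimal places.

The onshore deposit real return: 1.042/1.0915 − 1 = -4.5350%.
The offshore deposit real return: 1.082/1.039 − 1 = 4.1386%.
Difference: -4.5350 − 4.1386 = -8.6736 pp.

-8.674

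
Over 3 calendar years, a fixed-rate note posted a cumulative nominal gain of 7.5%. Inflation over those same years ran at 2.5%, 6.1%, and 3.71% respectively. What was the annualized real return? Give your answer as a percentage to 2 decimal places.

-1.59%

Cumulative inflation factor: 1.025 × 1.061 × 1.0371 ≈ 1.12787.
Nominal growth factor: 1.07500. Real growth factor = 1.07500 / 1.12787 ≈ 0.95312.
Annualized: 0.95312^(1/3) − 1 ≈ -0.01588.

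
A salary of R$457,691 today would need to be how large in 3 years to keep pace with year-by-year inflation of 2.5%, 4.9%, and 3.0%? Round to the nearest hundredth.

R$506,884.43

Cumulative price-level factor: 1.025 × 1.049 × 1.030 = 1.10748175.
The nominal amount required is R$457,691 scaled up by that factor.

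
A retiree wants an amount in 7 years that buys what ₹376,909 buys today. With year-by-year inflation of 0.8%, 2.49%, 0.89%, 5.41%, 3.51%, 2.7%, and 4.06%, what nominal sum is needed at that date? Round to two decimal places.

₹458,083.91

Cumulative price-level factor: 1.008 × 1.0249 × 1.0089 × 1.0541 × 1.0351 × 1.027 × 1.0406 ≈ 1.2153700623.
The nominal amount required is ₹376,909 scaled up by that factor.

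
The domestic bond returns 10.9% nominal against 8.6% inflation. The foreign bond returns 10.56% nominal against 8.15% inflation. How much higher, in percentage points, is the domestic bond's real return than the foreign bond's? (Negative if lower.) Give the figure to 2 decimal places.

The domestic bond real return: 1.109/1.086 − 1 = 2.118%.
The foreign bond real return: 1.1056/1.0815 − 1 = 2.228%.
Difference: 2.118 − 2.228 = -0.110 pp.

-0.11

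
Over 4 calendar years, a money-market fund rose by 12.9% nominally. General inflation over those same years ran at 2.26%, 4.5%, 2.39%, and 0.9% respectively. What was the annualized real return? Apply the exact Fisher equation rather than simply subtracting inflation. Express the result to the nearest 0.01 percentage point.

0.56%

Cumulative inflation factor: 1.0226 × 1.045 × 1.0239 × 1.009 ≈ 1.10400.
Nominal growth factor: 1.12900. Real growth factor = 1.12900 / 1.10400 ≈ 1.02264.
Annualized: 1.02264^(1/4) − 1 ≈ 0.00561.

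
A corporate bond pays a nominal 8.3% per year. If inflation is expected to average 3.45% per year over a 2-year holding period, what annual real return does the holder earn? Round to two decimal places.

4.69%

With constant rates the annual real return is the same each year: (1+8.3%)/(1+3.45%) − 1 = 0.04688.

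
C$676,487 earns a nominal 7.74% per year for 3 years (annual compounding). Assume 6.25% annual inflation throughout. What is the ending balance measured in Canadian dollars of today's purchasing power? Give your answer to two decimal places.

Nominal value at maturity: C$676,487 × (1 + 7.74%)^3 ≈ C$846,038.97.
Price-level factor over 3 years: (1 + 6.25%)^3 ≈ 1.1994628906.
The maturity value deflated by that factor is the answer in today's purchasing power.

C$705,348.18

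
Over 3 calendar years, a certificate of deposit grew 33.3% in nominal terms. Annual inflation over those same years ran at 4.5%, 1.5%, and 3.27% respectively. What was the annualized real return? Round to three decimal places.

Cumulative inflation factor: 1.045 × 1.015 × 1.0327 ≈ 1.09536.
Nominal growth factor: 1.33300. Real growth factor = 1.33300 / 1.09536 ≈ 1.21695.
Annualized: 1.21695^(1/3) − 1 ≈ 0.06764.

6.764%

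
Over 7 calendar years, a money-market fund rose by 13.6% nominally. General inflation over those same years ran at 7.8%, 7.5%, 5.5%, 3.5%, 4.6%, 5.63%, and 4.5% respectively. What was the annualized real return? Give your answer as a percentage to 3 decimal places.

Cumulative inflation factor: 1.078 × 1.075 × 1.055 × 1.035 × 1.046 × 1.0563 × 1.045 ≈ 1.46102.
Nominal growth factor: 1.13600. Real growth factor = 1.13600 / 1.46102 ≈ 0.77754.
Annualized: 0.77754^(1/7) − 1 ≈ -0.03531.

-3.531%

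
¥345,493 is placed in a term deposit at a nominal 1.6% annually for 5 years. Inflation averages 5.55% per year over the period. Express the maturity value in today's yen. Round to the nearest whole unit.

¥285,507

Nominal value at maturity: ¥345,493 × (1 + 1.6%)^5 ≈ ¥374,031.
Price-level factor over 5 years: (1 + 5.55%)^5 ≈ 1.3100600050.
Dividing the nominal maturity value by the price-level factor gives the value in today's money.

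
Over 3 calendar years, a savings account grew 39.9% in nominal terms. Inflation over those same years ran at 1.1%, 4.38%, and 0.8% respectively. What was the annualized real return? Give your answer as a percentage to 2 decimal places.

9.56%

Cumulative inflation factor: 1.011 × 1.0438 × 1.008 ≈ 1.06372.
Nominal growth factor: 1.39900. Real growth factor = 1.39900 / 1.06372 ≈ 1.31519.
Annualized: 1.31519^(1/3) − 1 ≈ 0.09563.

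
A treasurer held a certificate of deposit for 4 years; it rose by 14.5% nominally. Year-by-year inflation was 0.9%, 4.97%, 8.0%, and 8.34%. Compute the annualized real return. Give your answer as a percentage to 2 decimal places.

Cumulative inflation factor: 1.009 × 1.0497 × 1.080 × 1.0834 ≈ 1.23928.
Nominal growth factor: 1.14500. Real growth factor = 1.14500 / 1.23928 ≈ 0.92392.
Annualized: 0.92392^(1/4) − 1 ≈ -0.01959.

-1.96%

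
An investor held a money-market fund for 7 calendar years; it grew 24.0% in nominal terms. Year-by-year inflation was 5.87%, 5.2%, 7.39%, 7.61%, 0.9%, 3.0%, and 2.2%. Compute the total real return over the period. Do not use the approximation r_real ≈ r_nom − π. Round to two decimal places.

Cumulative inflation factor: 1.0587 × 1.052 × 1.0739 × 1.0761 × 1.009 × 1.030 × 1.022 ≈ 1.36705.
Nominal growth factor: 1.24000. Real growth factor = 1.24000 / 1.36705 ≈ 0.90706.
Total real return ≈ -9.2937%.

-9.29%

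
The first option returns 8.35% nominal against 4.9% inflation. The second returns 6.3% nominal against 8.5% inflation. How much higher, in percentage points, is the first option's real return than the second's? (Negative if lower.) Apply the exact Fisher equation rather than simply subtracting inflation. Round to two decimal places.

5.32

The first option real return: 1.0835/1.049 − 1 = 3.289%.
The second real return: 1.063/1.085 − 1 = -2.028%.
Difference: 3.289 − (-2.028) = 5.317 pp.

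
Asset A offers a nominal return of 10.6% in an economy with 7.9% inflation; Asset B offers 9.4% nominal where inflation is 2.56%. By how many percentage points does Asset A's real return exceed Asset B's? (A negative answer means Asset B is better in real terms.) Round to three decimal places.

Asset A real return: 1.106/1.079 − 1 = 2.5023%.
Asset B real return: 1.094/1.0256 − 1 = 6.6693%.
Difference: 2.5023 − 6.6693 = -4.1670 pp.

-4.167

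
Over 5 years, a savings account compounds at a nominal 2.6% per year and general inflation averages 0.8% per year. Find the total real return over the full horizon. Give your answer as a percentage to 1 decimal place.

9.3%

The annual real rate is (1+2.6%)/(1+0.8%) − 1 = 1.7857%.
Compounded over 5 years: (1 + 0.017857)^5 − 1 ≈ 0.09253.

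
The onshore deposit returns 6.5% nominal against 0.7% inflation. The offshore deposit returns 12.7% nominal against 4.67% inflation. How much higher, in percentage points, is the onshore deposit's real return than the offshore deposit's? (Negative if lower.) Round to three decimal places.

The onshore deposit real return: 1.065/1.007 − 1 = 5.7597%.
The offshore deposit real return: 1.127/1.0467 − 1 = 7.6717%.
Difference: 5.7597 − 7.6717 = -1.9120 pp.

-1.912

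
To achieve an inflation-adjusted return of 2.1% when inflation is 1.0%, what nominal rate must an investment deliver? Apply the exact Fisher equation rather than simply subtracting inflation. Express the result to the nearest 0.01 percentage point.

By the Fisher equation, 1 + r_nom = (1 + 2.1%)(1 + 1.0%) = 1.021 × 1.010 = 1.03121.
So r_nom = 3.121%.

3.12%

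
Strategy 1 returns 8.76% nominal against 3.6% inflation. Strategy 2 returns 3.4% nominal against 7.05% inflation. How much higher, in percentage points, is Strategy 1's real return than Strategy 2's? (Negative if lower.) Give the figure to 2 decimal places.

8.39

Strategy 1 real return: 1.0876/1.036 − 1 = 4.981%.
Strategy 2 real return: 1.034/1.0705 − 1 = -3.410%.
Difference: 4.981 − (-3.410) = 8.391 pp.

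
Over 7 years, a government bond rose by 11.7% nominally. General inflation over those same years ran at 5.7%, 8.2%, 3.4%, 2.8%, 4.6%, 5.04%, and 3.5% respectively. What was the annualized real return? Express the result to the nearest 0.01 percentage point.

-3.00%

Cumulative inflation factor: 1.057 × 1.082 × 1.034 × 1.028 × 1.046 × 1.0504 × 1.035 ≈ 1.38243.
Nominal growth factor: 1.11700. Real growth factor = 1.11700 / 1.38243 ≈ 0.80800.
Annualized: 0.80800^(1/7) − 1 ≈ -0.03000.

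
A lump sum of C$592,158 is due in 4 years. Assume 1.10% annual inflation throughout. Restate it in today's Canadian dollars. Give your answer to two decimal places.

C$566,804.09

Price-level factor over 4 years: (1 + 1.10%)^4 ≈ 1.0447313386.
Purchasing power today: C$592,158 divided by that factor.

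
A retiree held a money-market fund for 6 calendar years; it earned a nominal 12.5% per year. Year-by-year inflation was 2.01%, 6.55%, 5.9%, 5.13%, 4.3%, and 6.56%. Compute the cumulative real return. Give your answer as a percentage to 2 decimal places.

50.74%

Cumulative inflation factor: 1.0201 × 1.0655 × 1.059 × 1.0513 × 1.043 × 1.0656 ≈ 1.34492.
Nominal growth factor: 2.02729. Real growth factor = 2.02729 / 1.34492 ≈ 1.50736.
Total real return ≈ 50.7363%.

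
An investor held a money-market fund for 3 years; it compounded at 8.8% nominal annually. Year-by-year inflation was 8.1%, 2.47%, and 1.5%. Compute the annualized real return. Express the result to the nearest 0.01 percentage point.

Cumulative inflation factor: 1.081 × 1.0247 × 1.015 ≈ 1.12432.
Nominal growth factor: 1.28791. Real growth factor = 1.28791 / 1.12432 ≈ 1.14551.
Annualized: 1.14551^(1/3) − 1 ≈ 0.04632.

4.63%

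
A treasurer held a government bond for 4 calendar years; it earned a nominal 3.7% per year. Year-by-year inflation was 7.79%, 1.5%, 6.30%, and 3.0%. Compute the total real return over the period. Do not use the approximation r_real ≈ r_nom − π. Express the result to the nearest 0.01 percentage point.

Cumulative inflation factor: 1.0779 × 1.015 × 1.0630 × 1.030 ≈ 1.19788.
Nominal growth factor: 1.15642. Real growth factor = 1.15642 / 1.19788 ≈ 0.96538.
Total real return ≈ -3.4616%.

-3.46%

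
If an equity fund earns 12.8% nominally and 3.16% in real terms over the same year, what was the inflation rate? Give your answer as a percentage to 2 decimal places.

From (1+r_nom) = (1+r_real)(1+π), we get 1+π = (1 + 12.8%)/(1 + 3.16%) = 1.128/1.0316 ≈ 1.09345.
So π ≈ 9.3447%.

9.34%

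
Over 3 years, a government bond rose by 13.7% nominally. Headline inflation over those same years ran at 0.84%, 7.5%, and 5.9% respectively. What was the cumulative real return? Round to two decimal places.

-0.96%

Cumulative inflation factor: 1.0084 × 1.075 × 1.059 ≈ 1.14799.
Nominal growth factor: 1.13700. Real growth factor = 1.13700 / 1.14799 ≈ 0.99043.
Total real return ≈ -0.9571%.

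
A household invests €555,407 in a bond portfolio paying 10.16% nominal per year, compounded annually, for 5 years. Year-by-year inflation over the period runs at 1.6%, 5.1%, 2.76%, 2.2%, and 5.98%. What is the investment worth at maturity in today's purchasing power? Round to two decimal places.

Nominal value at maturity: €555,407 × (1 + 10.16%)^5 ≈ €901,012.85.
Price-level factor over 5 years: 1.016 × 1.051 × 1.0276 × 1.022 × 1.0598 ≈ 1.1884894490.
The maturity value deflated by that factor is the answer in today's purchasing power.

€758,115.99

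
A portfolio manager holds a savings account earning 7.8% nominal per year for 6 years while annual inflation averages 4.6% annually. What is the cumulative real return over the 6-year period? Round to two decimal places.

The annual real rate is (1+7.8%)/(1+4.6%) − 1 = 3.0593%.
Compounded over 6 years: (1 + 0.030593)^6 − 1 ≈ 0.19818.

19.82%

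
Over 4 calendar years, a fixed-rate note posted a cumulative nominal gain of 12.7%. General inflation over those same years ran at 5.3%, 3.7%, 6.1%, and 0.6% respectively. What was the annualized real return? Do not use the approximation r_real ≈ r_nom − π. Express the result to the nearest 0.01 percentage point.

-0.84%

Cumulative inflation factor: 1.053 × 1.037 × 1.061 × 1.006 ≈ 1.16552.
Nominal growth factor: 1.12700. Real growth factor = 1.12700 / 1.16552 ≈ 0.96695.
Annualized: 0.96695^(1/4) − 1 ≈ -0.00837.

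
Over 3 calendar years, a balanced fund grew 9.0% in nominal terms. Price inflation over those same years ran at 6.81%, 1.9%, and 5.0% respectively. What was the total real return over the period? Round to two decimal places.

-4.62%

Cumulative inflation factor: 1.0681 × 1.019 × 1.050 ≈ 1.14281.
Nominal growth factor: 1.09000. Real growth factor = 1.09000 / 1.14281 ≈ 0.95379.
Total real return ≈ -4.6214%.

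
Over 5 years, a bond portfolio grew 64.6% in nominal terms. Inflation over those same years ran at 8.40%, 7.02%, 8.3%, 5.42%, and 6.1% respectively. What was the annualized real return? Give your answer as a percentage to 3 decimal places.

3.213%

Cumulative inflation factor: 1.0840 × 1.0702 × 1.083 × 1.0542 × 1.061 ≈ 1.40527.
Nominal growth factor: 1.64600. Real growth factor = 1.64600 / 1.40527 ≈ 1.17130.
Annualized: 1.17130^(1/5) − 1 ≈ 0.03213.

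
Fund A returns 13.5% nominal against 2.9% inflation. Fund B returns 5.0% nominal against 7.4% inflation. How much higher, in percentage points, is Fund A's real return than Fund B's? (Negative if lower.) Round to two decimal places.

12.54

Fund A real return: 1.135/1.029 − 1 = 10.301%.
Fund B real return: 1.050/1.074 − 1 = -2.235%.
Difference: 10.301 − (-2.235) = 12.536 pp.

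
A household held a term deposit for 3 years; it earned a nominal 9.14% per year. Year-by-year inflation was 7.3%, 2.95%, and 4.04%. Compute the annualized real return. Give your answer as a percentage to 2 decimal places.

4.19%

Cumulative inflation factor: 1.073 × 1.0295 × 1.0404 ≈ 1.14928.
Nominal growth factor: 1.30003. Real growth factor = 1.30003 / 1.14928 ≈ 1.13116.
Annualized: 1.13116^(1/3) − 1 ≈ 0.04194.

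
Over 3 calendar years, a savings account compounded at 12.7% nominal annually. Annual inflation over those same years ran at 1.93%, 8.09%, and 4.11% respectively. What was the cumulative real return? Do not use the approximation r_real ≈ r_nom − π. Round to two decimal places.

24.79%

Cumulative inflation factor: 1.0193 × 1.0809 × 1.0411 ≈ 1.14704.
Nominal growth factor: 1.43144. Real growth factor = 1.43144 / 1.14704 ≈ 1.24793.
Total real return ≈ 24.7934%.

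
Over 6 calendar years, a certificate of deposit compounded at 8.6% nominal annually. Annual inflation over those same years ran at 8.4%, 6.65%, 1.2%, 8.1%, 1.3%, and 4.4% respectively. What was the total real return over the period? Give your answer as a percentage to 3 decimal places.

Cumulative inflation factor: 1.084 × 1.0665 × 1.012 × 1.081 × 1.013 × 1.044 ≈ 1.33754.
Nominal growth factor: 1.64051. Real growth factor = 1.64051 / 1.33754 ≈ 1.22651.
Total real return ≈ 22.6514%.

22.651%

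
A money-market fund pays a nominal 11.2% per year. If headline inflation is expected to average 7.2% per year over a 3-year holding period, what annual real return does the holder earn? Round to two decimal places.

3.73%

With constant rates the annual real return is the same each year: (1+11.2%)/(1+7.2%) − 1 = 0.03731.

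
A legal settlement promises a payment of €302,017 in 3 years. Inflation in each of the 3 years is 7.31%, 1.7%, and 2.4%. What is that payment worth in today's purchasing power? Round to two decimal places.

€270,252.85

Price-level factor over 3 years: 1.0731 × 1.017 × 1.024 = 1.1175349248.
Purchasing power today: €302,017 divided by that factor.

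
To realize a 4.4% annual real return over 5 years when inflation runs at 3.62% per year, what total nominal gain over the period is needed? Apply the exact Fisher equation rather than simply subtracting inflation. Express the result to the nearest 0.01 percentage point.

48.16%

Required annual nominal rate: (1+4.4%)(1+3.62%) − 1 = 8.17928%.
Cumulative over 5 years: (1 + 0.0817928)^5 − 1 ≈ 0.48156.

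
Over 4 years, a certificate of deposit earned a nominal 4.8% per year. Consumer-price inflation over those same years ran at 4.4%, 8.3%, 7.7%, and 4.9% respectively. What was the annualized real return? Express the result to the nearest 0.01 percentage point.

Cumulative inflation factor: 1.044 × 1.083 × 1.077 × 1.049 ≈ 1.27738.
Nominal growth factor: 1.20627. Real growth factor = 1.20627 / 1.27738 ≈ 0.94433.
Annualized: 0.94433^(1/4) − 1 ≈ -0.01422.

-1.42%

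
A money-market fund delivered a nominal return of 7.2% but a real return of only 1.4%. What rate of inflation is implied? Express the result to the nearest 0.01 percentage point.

5.72%

From (1+r_nom) = (1+r_real)(1+π), we get 1+π = (1 + 7.2%)/(1 + 1.4%) = 1.072/1.014 ≈ 1.05720.
So π ≈ 5.7199%.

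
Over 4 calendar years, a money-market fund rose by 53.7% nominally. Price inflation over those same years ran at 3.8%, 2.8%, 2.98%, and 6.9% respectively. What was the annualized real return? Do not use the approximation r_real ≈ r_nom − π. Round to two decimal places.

Cumulative inflation factor: 1.038 × 1.028 × 1.0298 × 1.069 ≈ 1.17468.
Nominal growth factor: 1.53700. Real growth factor = 1.53700 / 1.17468 ≈ 1.30844.
Annualized: 1.30844^(1/4) − 1 ≈ 0.06952.

6.95%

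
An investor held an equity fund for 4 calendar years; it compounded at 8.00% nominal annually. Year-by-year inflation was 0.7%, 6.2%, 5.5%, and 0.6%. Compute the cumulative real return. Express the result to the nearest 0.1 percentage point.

Cumulative inflation factor: 1.007 × 1.062 × 1.055 × 1.006 ≈ 1.13502.
Nominal growth factor: 1.36049. Real growth factor = 1.36049 / 1.13502 ≈ 1.19865.
Total real return ≈ 19.8645%.

19.9%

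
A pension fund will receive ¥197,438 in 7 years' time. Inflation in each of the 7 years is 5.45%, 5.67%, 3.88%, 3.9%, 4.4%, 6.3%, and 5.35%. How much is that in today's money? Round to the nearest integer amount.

¥140,416

Price-level factor over 7 years: 1.0545 × 1.0567 × 1.0388 × 1.039 × 1.044 × 1.063 × 1.0535 ≈ 1.4060931197.
Purchasing power today: ¥197,438 divided by that factor.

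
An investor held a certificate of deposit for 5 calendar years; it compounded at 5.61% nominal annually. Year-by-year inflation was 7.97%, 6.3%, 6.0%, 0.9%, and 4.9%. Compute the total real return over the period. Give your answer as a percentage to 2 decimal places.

2.03%

Cumulative inflation factor: 1.0797 × 1.063 × 1.060 × 1.009 × 1.049 ≈ 1.28768.
Nominal growth factor: 1.31379. Real growth factor = 1.31379 / 1.28768 ≈ 1.02027.
Total real return ≈ 2.0273%.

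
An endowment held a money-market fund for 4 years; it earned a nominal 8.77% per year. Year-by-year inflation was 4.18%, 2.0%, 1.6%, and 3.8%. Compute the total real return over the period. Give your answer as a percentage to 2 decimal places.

Cumulative inflation factor: 1.0418 × 1.020 × 1.016 × 1.038 ≈ 1.12066.
Nominal growth factor: 1.39971. Real growth factor = 1.39971 / 1.12066 ≈ 1.24900.
Total real return ≈ 24.8996%.

24.90%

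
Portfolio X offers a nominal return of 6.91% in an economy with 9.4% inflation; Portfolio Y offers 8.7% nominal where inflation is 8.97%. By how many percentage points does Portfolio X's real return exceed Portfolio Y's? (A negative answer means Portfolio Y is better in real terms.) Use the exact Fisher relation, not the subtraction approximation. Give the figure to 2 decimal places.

Portfolio X real return: 1.0691/1.094 − 1 = -2.276%.
Portfolio Y real return: 1.087/1.0897 − 1 = -0.248%.
Difference: -2.276 − (-0.248) = -2.028 pp.

-2.03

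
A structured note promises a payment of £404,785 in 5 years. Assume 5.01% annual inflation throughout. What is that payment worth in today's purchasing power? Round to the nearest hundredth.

£317,008.65

Price-level factor over 5 years: (1 + 5.01%)^5 ≈ 1.2768894314.
Purchasing power today: £404,785 divided by that factor.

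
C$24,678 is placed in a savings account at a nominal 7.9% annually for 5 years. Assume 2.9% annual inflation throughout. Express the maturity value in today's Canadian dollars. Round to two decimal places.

Nominal value at maturity: C$24,678 × (1 + 7.9%)^5 ≈ C$36,092.52.
Price-level factor over 5 years: (1 + 2.9%)^5 ≈ 1.1536574469.
Dividing the nominal maturity value by the price-level factor gives the value in today's money.

C$31,285.30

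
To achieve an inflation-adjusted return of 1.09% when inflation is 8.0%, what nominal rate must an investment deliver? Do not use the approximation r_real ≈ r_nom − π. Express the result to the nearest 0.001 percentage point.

By the Fisher equation, 1 + r_nom = (1 + 1.09%)(1 + 8.0%) = 1.0109 × 1.080 = 1.091772.
So r_nom = 9.1772%.

9.177%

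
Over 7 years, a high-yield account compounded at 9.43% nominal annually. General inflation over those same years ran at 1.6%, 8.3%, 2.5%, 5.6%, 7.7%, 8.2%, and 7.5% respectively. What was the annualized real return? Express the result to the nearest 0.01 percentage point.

3.35%

Cumulative inflation factor: 1.016 × 1.083 × 1.025 × 1.056 × 1.077 × 1.082 × 1.075 ≈ 1.49197.
Nominal growth factor: 1.87912. Real growth factor = 1.87912 / 1.49197 ≈ 1.25949.
Annualized: 1.25949^(1/7) − 1 ≈ 0.03351.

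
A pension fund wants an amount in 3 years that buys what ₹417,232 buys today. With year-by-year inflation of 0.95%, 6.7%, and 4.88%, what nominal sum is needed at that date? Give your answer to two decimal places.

Cumulative price-level factor: 1.0095 × 1.067 × 1.0488 = 1.1297007612.
The nominal amount required is ₹417,232 scaled up by that factor.

₹471,347.31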